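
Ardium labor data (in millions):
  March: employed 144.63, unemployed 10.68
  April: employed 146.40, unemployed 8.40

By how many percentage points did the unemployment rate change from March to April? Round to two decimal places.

The unemployment rate changed by −1.45 percentage points.

March: labor force = 144.63 + 10.68 = 155.31; u = 10.68/155.31 = 6.88%.
April: labor force = 146.40 + 8.40 = 154.80; u = 8.40/154.80 = 5.43%.
Change = 5.43% − 6.88% = −1.45 pp.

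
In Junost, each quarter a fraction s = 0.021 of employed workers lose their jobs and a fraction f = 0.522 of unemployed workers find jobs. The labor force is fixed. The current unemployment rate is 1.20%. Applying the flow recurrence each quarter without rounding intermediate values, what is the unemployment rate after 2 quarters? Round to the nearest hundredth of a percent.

With a fixed labor force, u_{t+1} = u_t + s·(1−u_t) − f·u_t = u_t·(1−s−f) + s.
Here 1−s−f = 0.457 and s = 0.021.
u_1 = 0.012000 × 0.457 + 0.021 = 0.026484.
u_2 = 0.026484 × 0.457 + 0.021 = 0.033103.

Unemployment rate after two quarters ≈ 3.31%.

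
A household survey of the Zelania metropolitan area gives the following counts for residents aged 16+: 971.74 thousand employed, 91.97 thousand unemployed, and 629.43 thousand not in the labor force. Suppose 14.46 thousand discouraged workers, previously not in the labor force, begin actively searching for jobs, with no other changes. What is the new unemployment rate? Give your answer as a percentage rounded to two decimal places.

New unemployment rate ≈ 9.87%.

Initially, labor force = 971.74 + 91.97 = 1,063.71 thousand, so u = 91.97/1,063.71 = 8.65%.
After the change, unemployed and labor force both rise by 14.46 → E = 971.74, U = 106.43, labor force = 1,078.17 thousand.
New unemployment rate = 106.43 / 1,078.17 = 9.87%.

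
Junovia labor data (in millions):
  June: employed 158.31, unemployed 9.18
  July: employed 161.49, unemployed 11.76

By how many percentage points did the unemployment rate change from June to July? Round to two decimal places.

The unemployment rate changed by +1.31 percentage points.

June: labor force = 158.31 + 9.18 = 167.49; u = 9.18/167.49 = 5.48%.
July: labor force = 161.49 + 11.76 = 173.25; u = 11.76/173.25 = 6.79%.
Change = 6.79% − 5.48% = +1.31 pp.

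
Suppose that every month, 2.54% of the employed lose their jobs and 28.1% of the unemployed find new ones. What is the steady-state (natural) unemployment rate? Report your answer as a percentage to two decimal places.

Steady-state unemployment rate ≈ 8.29%.

At steady state the flows balance: s·E = f·U, so U/(E+U) = s/(s+f).
u* = 2.54 / (2.54 + 28.1) = 2.54 / 30.64 = 8.29%.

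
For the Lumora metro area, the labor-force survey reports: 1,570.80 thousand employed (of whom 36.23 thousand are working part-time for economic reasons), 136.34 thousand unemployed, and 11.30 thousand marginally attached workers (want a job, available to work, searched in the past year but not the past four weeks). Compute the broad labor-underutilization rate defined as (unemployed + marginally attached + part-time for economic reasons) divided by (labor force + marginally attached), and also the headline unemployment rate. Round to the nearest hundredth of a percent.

Labor force = 1,570.80 + 136.34 = 1,707.14 thousand.
Numerator = 136.34 + 11.30 + 36.23 = 183.87 thousand.
Denominator = 1,707.14 + 11.30 = 1,718.44 thousand.
Broad rate = 183.87 / 1,718.44 = 10.70%.
Headline unemployment rate = 136.34 / 1,707.14 = 7.99%.

Broad underutilization rate ≈ 10.70%; headline unemployment rate ≈ 7.99%.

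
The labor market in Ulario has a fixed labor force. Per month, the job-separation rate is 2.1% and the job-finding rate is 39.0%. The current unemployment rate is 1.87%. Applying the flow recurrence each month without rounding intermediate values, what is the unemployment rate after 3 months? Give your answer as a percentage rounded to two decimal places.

Unemployment rate after three months ≈ 4.45%.

With a fixed labor force, u_{t+1} = u_t + s·(1−u_t) − f·u_t = u_t·(1−s−f) + s.
Here 1−s−f = 0.589 and s = 0.021.
u_1 = 0.018700 × 0.589 + 0.021 = 0.032014.
u_2 = 0.032014 × 0.589 + 0.021 = 0.039856.
u_3 = 0.039856 × 0.589 + 0.021 = 0.044475.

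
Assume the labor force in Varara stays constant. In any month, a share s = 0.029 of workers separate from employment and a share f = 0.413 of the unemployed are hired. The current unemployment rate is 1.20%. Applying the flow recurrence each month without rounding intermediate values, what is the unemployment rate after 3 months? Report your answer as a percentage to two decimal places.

With a fixed labor force, u_{t+1} = u_t + s·(1−u_t) − f·u_t = u_t·(1−s−f) + s.
Here 1−s−f = 0.558 and s = 0.029.
u_1 = 0.012000 × 0.558 + 0.029 = 0.035696.
u_2 = 0.035696 × 0.558 + 0.029 = 0.048918.
u_3 = 0.048918 × 0.558 + 0.029 = 0.056296.

Unemployment rate after three months ≈ 5.63%.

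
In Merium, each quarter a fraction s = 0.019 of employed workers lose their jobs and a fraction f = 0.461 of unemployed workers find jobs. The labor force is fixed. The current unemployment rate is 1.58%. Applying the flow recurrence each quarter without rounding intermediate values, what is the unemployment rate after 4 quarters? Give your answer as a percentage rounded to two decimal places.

With a fixed labor force, u_{t+1} = u_t + s·(1−u_t) − f·u_t = u_t·(1−s−f) + s.
Here 1−s−f = 0.520 and s = 0.019.
u_1 = 0.015800 × 0.520 + 0.019 = 0.027216.
u_2 = 0.027216 × 0.520 + 0.019 = 0.033152.
u_3 = 0.033152 × 0.520 + 0.019 = 0.036239.
u_4 = 0.036239 × 0.520 + 0.019 = 0.037844.

Unemployment rate after four quarters ≈ 3.78%.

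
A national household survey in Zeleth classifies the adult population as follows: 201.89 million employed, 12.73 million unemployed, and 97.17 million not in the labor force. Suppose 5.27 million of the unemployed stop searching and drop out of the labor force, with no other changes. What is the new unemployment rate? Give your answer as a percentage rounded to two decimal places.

Initially, labor force = 201.89 + 12.73 = 214.62 million, so u = 12.73/214.62 = 5.93%.
After the change, unemployed and labor force both fall by 5.27 → E = 201.89, U = 7.46, labor force = 209.35 million.
New unemployment rate = 7.46 / 209.35 = 3.56%.

New unemployment rate ≈ 3.56%.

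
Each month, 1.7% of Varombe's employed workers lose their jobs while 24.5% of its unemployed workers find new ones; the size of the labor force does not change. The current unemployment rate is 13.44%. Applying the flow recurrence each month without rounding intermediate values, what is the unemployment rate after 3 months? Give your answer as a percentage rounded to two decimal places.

Unemployment rate after three months ≈ 9.28%.

With a fixed labor force, u_{t+1} = u_t + s·(1−u_t) − f·u_t = u_t·(1−s−f) + s.
Here 1−s−f = 0.738 and s = 0.017.
u_1 = 0.134400 × 0.738 + 0.017 = 0.116187.
u_2 = 0.116187 × 0.738 + 0.017 = 0.102746.
u_3 = 0.102746 × 0.738 + 0.017 = 0.092827.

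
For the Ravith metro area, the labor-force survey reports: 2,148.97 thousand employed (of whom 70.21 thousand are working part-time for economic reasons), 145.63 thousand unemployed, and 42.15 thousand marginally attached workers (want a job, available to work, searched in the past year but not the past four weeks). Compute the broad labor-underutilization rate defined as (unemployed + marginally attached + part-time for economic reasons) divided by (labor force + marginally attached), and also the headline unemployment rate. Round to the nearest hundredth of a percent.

Labor force = 2,148.97 + 145.63 = 2,294.60 thousand.
Numerator = 145.63 + 42.15 + 70.21 = 257.99 thousand.
Denominator = 2,294.60 + 42.15 = 2,336.75 thousand.
Broad rate = 257.99 / 2,336.75 = 11.04%.
Headline unemployment rate = 145.63 / 2,294.60 = 6.35%.

Broad underutilization rate ≈ 11.04%; headline unemployment rate ≈ 6.35%.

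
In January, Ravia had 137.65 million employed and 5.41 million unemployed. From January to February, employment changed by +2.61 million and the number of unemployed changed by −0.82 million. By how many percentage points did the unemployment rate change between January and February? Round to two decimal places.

January: labor force = 137.65 + 5.41 = 143.06; u = 5.41/143.06 = 3.78%.
February: labor force = 140.26 + 4.59 = 144.85; u = 4.59/144.85 = 3.17%.
Change = 3.17% − 3.78% = −0.61 pp.

The unemployment rate changed by −0.61 percentage points.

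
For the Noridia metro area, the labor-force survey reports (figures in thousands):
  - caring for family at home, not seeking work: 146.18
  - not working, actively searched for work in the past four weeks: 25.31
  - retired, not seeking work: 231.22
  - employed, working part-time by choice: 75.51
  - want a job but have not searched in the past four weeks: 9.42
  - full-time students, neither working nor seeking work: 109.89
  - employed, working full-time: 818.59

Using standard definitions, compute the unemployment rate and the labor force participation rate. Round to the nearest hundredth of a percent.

Employed = 75.51 + 818.59 = 894.10 thousand.
Unemployed = 25.31 thousand.
Labor force = 894.10 + 25.31 = 919.41 thousand.
Not in labor force = 146.18 + 231.22 + 9.42 + 109.89 = 496.71 thousand (those not working and not actively searching are outside the labor force — including those who want a job but have given up searching).
Civilian working-age population = 919.41 + 496.71 = 1,416.12 thousand.
Unemployment rate = 25.31 / 919.41 = 2.75%.
Labor force participation rate = 919.41 / 1,416.12 = 64.92%.

Unemployment rate ≈ 2.75%; labor force participation rate ≈ 64.92%.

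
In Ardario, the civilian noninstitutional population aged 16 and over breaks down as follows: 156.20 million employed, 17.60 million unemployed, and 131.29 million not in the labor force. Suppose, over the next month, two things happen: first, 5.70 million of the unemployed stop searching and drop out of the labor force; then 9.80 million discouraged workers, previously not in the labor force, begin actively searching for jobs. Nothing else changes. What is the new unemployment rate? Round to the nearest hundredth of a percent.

Initially, labor force = 156.20 + 17.60 = 173.80 million, so u = 17.60/173.80 = 10.13%.
After the first change, unemployed and labor force both fall by 5.70 → E = 156.20, U = 11.90, labor force = 168.10 million.
After the second change, unemployed and labor force both rise by 9.80 → E = 156.20, U = 21.70, labor force = 177.90 million.
New unemployment rate = 21.70 / 177.90 = 12.20%.

New unemployment rate ≈ 12.20%.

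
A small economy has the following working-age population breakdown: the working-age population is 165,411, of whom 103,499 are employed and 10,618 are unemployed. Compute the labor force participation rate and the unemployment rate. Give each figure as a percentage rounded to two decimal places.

Labor force participation rate ≈ 68.99%; unemployment rate ≈ 9.30%.

Labor force = employed + unemployed = 103,499 + 10,618 = 114,117.
Unemployment rate = 10,618 / 114,117 = 9.30%.
Labor force participation rate = 114,117 / 165,411 = 68.99%.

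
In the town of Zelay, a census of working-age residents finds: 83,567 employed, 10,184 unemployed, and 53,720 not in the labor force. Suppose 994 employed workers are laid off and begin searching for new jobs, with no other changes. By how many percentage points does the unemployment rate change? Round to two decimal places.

Initially, labor force = 83,567 + 10,184 = 93,751, so u = 10,184/93,751 = 10.86%.
After the change, employed falls and unemployed rises by 994; labor force unchanged → E = 82,573, U = 11,178, labor force = 93,751.
New unemployment rate = 11,178 / 93,751 = 11.92%.
Change = 11.92% − 10.86% = +1.06 percentage points.

The unemployment rate changes by +1.06 percentage points.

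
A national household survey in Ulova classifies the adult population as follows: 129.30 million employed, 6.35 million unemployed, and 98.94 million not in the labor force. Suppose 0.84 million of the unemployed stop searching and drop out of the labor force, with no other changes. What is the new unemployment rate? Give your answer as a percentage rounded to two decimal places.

New unemployment rate ≈ 4.09%.

Initially, labor force = 129.30 + 6.35 = 135.65 million, so u = 6.35/135.65 = 4.68%.
After the change, unemployed and labor force both fall by 0.84 → E = 129.30, U = 5.51, labor force = 134.81 million.
New unemployment rate = 5.51 / 134.81 = 4.09%.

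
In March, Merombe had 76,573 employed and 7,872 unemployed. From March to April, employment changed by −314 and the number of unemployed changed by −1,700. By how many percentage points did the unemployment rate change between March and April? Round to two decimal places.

March: labor force = 76,573 + 7,872 = 84,445; u = 7,872/84,445 = 9.32%.
April: labor force = 76,259 + 6,172 = 82,431; u = 6,172/82,431 = 7.49%.
Change = 7.49% − 9.32% = −1.83 pp.

The unemployment rate changed by −1.83 percentage points.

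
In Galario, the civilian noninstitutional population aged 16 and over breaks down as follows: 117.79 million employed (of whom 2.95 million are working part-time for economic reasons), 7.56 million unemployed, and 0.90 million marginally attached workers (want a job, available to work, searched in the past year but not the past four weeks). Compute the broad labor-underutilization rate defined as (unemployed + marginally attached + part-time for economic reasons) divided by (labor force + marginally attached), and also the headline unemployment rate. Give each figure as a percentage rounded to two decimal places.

Broad underutilization rate ≈ 9.04%; headline unemployment rate ≈ 6.03%.

Labor force = 117.79 + 7.56 = 125.35 million.
Numerator = 7.56 + 0.90 + 2.95 = 11.41 million.
Denominator = 125.35 + 0.90 = 126.25 million.
Broad rate = 11.41 / 126.25 = 9.04%.
Headline unemployment rate = 7.56 / 125.35 = 6.03%.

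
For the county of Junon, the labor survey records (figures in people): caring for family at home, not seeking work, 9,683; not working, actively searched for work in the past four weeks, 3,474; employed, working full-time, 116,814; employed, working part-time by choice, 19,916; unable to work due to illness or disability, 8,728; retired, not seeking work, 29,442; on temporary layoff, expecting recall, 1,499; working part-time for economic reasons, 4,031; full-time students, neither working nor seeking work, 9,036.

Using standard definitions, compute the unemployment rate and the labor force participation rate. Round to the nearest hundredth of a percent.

Employed = 116,814 + 19,916 + 4,031 = 140,761 (anyone who worked, including part-time for economic reasons, counts as employed).
Unemployed = 3,474 + 1,499 = 4,973 (jobless and actively searching, or on temporary layoff).
Labor force = 140,761 + 4,973 = 145,734.
Not in labor force = 9,683 + 8,728 + 29,442 + 9,036 = 56,889 (those not working and not actively searching are outside the labor force).
Civilian working-age population = 145,734 + 56,889 = 202,623.
Unemployment rate = 4,973 / 145,734 = 3.41%.
Labor force participation rate = 145,734 / 202,623 = 71.92%.

Unemployment rate ≈ 3.41%; labor force participation rate ≈ 71.92%.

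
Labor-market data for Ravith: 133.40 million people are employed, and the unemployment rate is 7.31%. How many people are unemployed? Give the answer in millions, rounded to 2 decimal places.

About 10.52 million are unemployed.

Let U be the number unemployed. The labor force is E + U, and U/(E+U) = 0.0731.
So U = 0.0731 × 133.40 / (1 − 0.0731) = 9.7515 / 0.9269 ≈ 10.52 million.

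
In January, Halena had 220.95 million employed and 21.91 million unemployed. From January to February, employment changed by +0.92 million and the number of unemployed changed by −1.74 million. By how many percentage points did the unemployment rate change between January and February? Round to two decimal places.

January: labor force = 220.95 + 21.91 = 242.86; u = 21.91/242.86 = 9.02%.
February: labor force = 221.87 + 20.17 = 242.04; u = 20.17/242.04 = 8.33%.
Change = 8.33% − 9.02% = −0.69 pp.

The unemployment rate changed by −0.69 percentage points.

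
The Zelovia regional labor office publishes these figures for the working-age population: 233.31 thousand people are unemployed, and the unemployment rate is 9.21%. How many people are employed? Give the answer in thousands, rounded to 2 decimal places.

About 2,299.91 thousand are employed.

Labor force = U / u = 233.31 / 0.0921 ≈ 2,533.22 thousand.
Employed = labor force − unemployed = 2,533.22 − 233.31 = 2,299.91 thousand.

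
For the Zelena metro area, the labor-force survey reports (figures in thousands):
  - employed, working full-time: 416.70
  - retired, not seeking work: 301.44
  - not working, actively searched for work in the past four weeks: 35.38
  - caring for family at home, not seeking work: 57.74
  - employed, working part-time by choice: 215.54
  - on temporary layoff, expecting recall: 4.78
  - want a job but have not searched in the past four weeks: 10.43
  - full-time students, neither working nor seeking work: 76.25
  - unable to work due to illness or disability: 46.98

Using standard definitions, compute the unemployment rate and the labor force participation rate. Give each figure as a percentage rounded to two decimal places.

Employed = 416.70 + 215.54 = 632.24 thousand.
Unemployed = 35.38 + 4.78 = 40.16 thousand (jobless and actively searching, or on temporary layoff).
Labor force = 632.24 + 40.16 = 672.40 thousand.
Not in labor force = 301.44 + 57.74 + 10.43 + 76.25 + 46.98 = 492.84 thousand (those not working and not actively searching are outside the labor force — including those who want a job but have given up searching).
Civilian working-age population = 672.40 + 492.84 = 1,165.24 thousand.
Unemployment rate = 40.16 / 672.40 = 5.97%.
Labor force participation rate = 672.40 / 1,165.24 = 57.70%.

Unemployment rate ≈ 5.97%; labor force participation rate ≈ 57.70%.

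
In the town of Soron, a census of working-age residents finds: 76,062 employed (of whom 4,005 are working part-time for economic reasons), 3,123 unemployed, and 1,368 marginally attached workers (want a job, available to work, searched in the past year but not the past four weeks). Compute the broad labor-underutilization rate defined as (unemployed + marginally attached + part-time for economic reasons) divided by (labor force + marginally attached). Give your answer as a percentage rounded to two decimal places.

Labor force = 76,062 + 3,123 = 79,185.
Numerator = 3,123 + 1,368 + 4,005 = 8,496.
Denominator = 79,185 + 1,368 = 80,553.
Broad rate = 8,496 / 80,553 = 10.55%.

Broad underutilization rate ≈ 10.55%.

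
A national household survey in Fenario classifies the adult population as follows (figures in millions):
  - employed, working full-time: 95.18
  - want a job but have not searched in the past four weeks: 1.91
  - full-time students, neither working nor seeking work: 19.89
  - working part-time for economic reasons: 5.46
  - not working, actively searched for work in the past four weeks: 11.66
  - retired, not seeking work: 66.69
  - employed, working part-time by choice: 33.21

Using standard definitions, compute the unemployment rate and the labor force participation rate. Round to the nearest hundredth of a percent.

Unemployment rate ≈ 8.01%; labor force participation rate ≈ 62.18%.

Employed = 95.18 + 5.46 + 33.21 = 133.85 million (anyone who worked, including part-time for economic reasons, counts as employed).
Unemployed = 11.66 million.
Labor force = 133.85 + 11.66 = 145.51 million.
Not in labor force = 1.91 + 19.89 + 66.69 = 88.49 million (those not working and not actively searching are outside the labor force — including those who want a job but have given up searching).
Civilian working-age population = 145.51 + 88.49 = 234.00 million.
Unemployment rate = 11.66 / 145.51 = 8.01%.
Labor force participation rate = 145.51 / 234.00 = 62.18%.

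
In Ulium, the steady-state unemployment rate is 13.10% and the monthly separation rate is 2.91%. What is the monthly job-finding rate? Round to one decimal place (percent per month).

From u* = s/(s+f): f = s·(1−u)/u.
f = 2.91 × (1 − 0.1310) / 0.1310 = 2.5288 / 0.1310 ≈ 19.3% per month.

Job-finding rate ≈ 19.3% per month.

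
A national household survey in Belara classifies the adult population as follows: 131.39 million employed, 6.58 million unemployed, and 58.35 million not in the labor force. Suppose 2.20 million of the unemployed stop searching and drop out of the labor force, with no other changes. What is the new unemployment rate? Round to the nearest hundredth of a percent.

New unemployment rate ≈ 3.23%.

Initially, labor force = 131.39 + 6.58 = 137.97 million, so u = 6.58/137.97 = 4.77%.
After the change, unemployed and labor force both fall by 2.20 → E = 131.39, U = 4.38, labor force = 135.77 million.
New unemployment rate = 4.38 / 135.77 = 3.23%.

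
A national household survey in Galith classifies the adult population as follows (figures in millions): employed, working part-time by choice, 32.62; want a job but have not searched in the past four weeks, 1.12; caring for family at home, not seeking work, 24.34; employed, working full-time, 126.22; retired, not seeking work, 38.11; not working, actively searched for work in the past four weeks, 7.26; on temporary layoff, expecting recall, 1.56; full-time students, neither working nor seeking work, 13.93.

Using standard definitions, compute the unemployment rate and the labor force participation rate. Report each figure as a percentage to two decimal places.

Unemployment rate ≈ 5.26%; labor force participation rate ≈ 68.39%.

Employed = 32.62 + 126.22 = 158.84 million.
Unemployed = 7.26 + 1.56 = 8.82 million (jobless and actively searching, or on temporary layoff).
Labor force = 158.84 + 8.82 = 167.66 million.
Not in labor force = 1.12 + 24.34 + 38.11 + 13.93 = 77.50 million (those not working and not actively searching are outside the labor force — including those who want a job but have given up searching).
Civilian working-age population = 167.66 + 77.50 = 245.16 million.
Unemployment rate = 8.82 / 167.66 = 5.26%.
Labor force participation rate = 167.66 / 245.16 = 68.39%.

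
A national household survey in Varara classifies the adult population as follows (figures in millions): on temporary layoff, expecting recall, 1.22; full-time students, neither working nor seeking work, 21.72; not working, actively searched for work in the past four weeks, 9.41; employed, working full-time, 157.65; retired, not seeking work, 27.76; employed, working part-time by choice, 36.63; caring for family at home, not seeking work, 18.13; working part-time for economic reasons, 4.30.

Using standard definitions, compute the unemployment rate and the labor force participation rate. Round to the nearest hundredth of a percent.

Unemployment rate ≈ 5.08%; labor force participation rate ≈ 75.58%.

Employed = 157.65 + 36.63 + 4.30 = 198.58 million (anyone who worked, including part-time for economic reasons, counts as employed).
Unemployed = 1.22 + 9.41 = 10.63 million (jobless and actively searching, or on temporary layoff).
Labor force = 198.58 + 10.63 = 209.21 million.
Not in labor force = 21.72 + 27.76 + 18.13 = 67.61 million (those not working and not actively searching are outside the labor force).
Civilian working-age population = 209.21 + 67.61 = 276.82 million.
Unemployment rate = 10.63 / 209.21 = 5.08%.
Labor force participation rate = 209.21 / 276.82 = 75.58%.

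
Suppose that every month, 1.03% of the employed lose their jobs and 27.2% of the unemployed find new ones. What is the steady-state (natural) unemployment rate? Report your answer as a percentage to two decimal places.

Steady-state unemployment rate ≈ 3.65%.

At steady state the flows balance: s·E = f·U, so U/(E+U) = s/(s+f).
u* = 1.03 / (1.03 + 27.2) = 1.03 / 28.23 = 3.65%.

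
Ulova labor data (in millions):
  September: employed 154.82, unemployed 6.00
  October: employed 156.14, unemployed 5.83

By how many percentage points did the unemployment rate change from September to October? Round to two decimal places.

The unemployment rate changed by −0.13 percentage points.

September: labor force = 154.82 + 6.00 = 160.82; u = 6.00/160.82 = 3.73%.
October: labor force = 156.14 + 5.83 = 161.97; u = 5.83/161.97 = 3.60%.
Change = 3.60% − 3.73% = −0.13 pp.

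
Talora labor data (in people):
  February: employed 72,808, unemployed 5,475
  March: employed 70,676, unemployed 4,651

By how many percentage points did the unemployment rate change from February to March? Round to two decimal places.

The unemployment rate changed by −0.82 percentage points.

February: labor force = 72,808 + 5,475 = 78,283; u = 5,475/78,283 = 6.99%.
March: labor force = 70,676 + 4,651 = 75,327; u = 4,651/75,327 = 6.17%.
Change = 6.17% − 6.99% = −0.82 pp.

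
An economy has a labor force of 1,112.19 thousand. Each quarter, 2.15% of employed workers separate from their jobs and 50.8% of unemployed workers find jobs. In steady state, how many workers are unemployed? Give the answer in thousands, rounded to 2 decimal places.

Steady-state unemployment rate u* = s/(s+f) = 2.15/(2.15+50.8) = 0.040604.
Unemployed = u* × labor force = 0.040604 × 1,112.19 ≈ 45.16 thousand.

About 45.16 thousand are unemployed in steady state.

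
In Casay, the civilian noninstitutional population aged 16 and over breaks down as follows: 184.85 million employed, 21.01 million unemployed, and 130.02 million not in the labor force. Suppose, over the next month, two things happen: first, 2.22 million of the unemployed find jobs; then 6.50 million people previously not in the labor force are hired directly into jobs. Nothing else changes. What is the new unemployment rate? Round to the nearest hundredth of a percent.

Initially, labor force = 184.85 + 21.01 = 205.86 million, so u = 21.01/205.86 = 10.21%.
After the first change, unemployed falls and employed rises by 2.22; labor force unchanged → E = 187.07, U = 18.79, labor force = 205.86 million.
After the second change, employed and labor force both rise by 6.50; unemployed unchanged → E = 193.57, U = 18.79, labor force = 212.36 million.
New unemployment rate = 18.79 / 212.36 = 8.85%.

New unemployment rate ≈ 8.85%.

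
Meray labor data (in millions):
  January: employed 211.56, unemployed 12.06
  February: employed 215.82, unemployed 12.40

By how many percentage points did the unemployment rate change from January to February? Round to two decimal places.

The unemployment rate changed by +0.04 percentage points.

January: labor force = 211.56 + 12.06 = 223.62; u = 12.06/223.62 = 5.39%.
February: labor force = 215.82 + 12.40 = 228.22; u = 12.40/228.22 = 5.43%.
Change = 5.43% − 5.39% = +0.04 pp.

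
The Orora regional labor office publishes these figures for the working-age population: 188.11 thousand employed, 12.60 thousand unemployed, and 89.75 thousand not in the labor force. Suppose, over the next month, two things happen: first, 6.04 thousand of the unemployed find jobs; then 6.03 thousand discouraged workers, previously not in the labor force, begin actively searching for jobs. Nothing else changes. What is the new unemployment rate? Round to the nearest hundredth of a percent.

Initially, labor force = 188.11 + 12.60 = 200.71 thousand, so u = 12.60/200.71 = 6.28%.
After the first change, unemployed falls and employed rises by 6.04; labor force unchanged → E = 194.15, U = 6.56, labor force = 200.71 thousand.
After the second change, unemployed and labor force both rise by 6.03 → E = 194.15, U = 12.59, labor force = 206.74 thousand.
New unemployment rate = 12.59 / 206.74 = 6.09%.

New unemployment rate ≈ 6.09%.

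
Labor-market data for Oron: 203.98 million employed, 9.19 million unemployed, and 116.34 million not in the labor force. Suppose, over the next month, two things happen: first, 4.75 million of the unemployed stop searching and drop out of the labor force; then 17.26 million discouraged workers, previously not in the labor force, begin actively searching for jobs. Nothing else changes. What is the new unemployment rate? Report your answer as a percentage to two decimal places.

Initially, labor force = 203.98 + 9.19 = 213.17 million, so u = 9.19/213.17 = 4.31%.
After the first change, unemployed and labor force both fall by 4.75 → E = 203.98, U = 4.44, labor force = 208.42 million.
After the second change, unemployed and labor force both rise by 17.26 → E = 203.98, U = 21.70, labor force = 225.68 million.
New unemployment rate = 21.70 / 225.68 = 9.62%.

New unemployment rate ≈ 9.62%.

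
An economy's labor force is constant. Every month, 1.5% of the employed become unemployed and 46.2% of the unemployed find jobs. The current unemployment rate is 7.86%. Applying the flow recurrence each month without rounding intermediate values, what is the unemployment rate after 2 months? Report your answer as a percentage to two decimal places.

With a fixed labor force, u_{t+1} = u_t + s·(1−u_t) − f·u_t = u_t·(1−s−f) + s.
Here 1−s−f = 0.523 and s = 0.015.
u_1 = 0.078600 × 0.523 + 0.015 = 0.056108.
u_2 = 0.056108 × 0.523 + 0.015 = 0.044344.

Unemployment rate after two months ≈ 4.43%.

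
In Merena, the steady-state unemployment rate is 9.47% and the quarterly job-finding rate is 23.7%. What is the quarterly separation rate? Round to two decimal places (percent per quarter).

Separation rate ≈ 2.48% per quarter.

From u* = s/(s+f): s = u·f/(1−u).
s = 0.0947 × 23.7 / (1 − 0.0947) = 2.2444 / 0.9053 ≈ 2.48% per quarter.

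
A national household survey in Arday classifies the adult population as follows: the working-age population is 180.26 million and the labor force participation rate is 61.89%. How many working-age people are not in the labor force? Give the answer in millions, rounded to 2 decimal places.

About 68.70 million are not in the labor force.

Share not in the labor force = 1 − 0.6189 = 0.3811.
Not in labor force = 0.3811 × 180.26 ≈ 68.70 million.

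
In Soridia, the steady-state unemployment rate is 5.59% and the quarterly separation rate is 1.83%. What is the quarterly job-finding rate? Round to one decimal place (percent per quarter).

From u* = s/(s+f): f = s·(1−u)/u.
f = 1.83 × (1 − 0.0559) / 0.0559 = 1.7277 / 0.0559 ≈ 30.9% per quarter.

Job-finding rate ≈ 30.9% per quarter.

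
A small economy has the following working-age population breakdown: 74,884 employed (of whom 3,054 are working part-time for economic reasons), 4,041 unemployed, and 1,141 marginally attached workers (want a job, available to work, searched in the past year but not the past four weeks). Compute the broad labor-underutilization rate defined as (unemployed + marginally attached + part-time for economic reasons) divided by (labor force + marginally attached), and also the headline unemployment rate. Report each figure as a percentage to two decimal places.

Labor force = 74,884 + 4,041 = 78,925.
Numerator = 4,041 + 1,141 + 3,054 = 8,236.
Denominator = 78,925 + 1,141 = 80,066.
Broad rate = 8,236 / 80,066 = 10.29%.
Headline unemployment rate = 4,041 / 78,925 = 5.12%.

Broad underutilization rate ≈ 10.29%; headline unemployment rate ≈ 5.12%.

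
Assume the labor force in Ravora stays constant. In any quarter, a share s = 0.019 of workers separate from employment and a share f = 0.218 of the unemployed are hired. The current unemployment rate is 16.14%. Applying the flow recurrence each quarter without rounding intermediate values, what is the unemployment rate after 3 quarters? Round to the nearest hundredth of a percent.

With a fixed labor force, u_{t+1} = u_t + s·(1−u_t) − f·u_t = u_t·(1−s−f) + s.
Here 1−s−f = 0.763 and s = 0.019.
u_1 = 0.161400 × 0.763 + 0.019 = 0.142148.
u_2 = 0.142148 × 0.763 + 0.019 = 0.127459.
u_3 = 0.127459 × 0.763 + 0.019 = 0.116251.

Unemployment rate after three quarters ≈ 11.63%.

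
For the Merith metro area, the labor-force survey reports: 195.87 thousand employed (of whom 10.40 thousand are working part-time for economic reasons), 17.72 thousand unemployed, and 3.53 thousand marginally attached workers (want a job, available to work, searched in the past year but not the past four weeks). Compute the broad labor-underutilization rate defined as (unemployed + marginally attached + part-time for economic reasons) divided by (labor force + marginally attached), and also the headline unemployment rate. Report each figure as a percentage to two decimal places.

Labor force = 195.87 + 17.72 = 213.59 thousand.
Numerator = 17.72 + 3.53 + 10.40 = 31.65 thousand.
Denominator = 213.59 + 3.53 = 217.12 thousand.
Broad rate = 31.65 / 217.12 = 14.58%.
Headline unemployment rate = 17.72 / 213.59 = 8.30%.

Broad underutilization rate ≈ 14.58%; headline unemployment rate ≈ 8.30%.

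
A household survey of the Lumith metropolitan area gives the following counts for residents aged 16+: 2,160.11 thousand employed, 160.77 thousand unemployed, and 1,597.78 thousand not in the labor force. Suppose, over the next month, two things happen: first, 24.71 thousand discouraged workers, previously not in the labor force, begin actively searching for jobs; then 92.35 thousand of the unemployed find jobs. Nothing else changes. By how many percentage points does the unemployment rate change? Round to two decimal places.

Initially, labor force = 2,160.11 + 160.77 = 2,320.88 thousand, so u = 160.77/2,320.88 = 6.93%.
After the first change, unemployed and labor force both rise by 24.71 → E = 2,160.11, U = 185.48, labor force = 2,345.59 thousand.
After the second change, unemployed falls and employed rises by 92.35; labor force unchanged → E = 2,252.46, U = 93.13, labor force = 2,345.59 thousand.
New unemployment rate = 93.13 / 2,345.59 = 3.97%.
Change = 3.97% − 6.93% = −2.96 percentage points.

The unemployment rate changes by −2.96 percentage points.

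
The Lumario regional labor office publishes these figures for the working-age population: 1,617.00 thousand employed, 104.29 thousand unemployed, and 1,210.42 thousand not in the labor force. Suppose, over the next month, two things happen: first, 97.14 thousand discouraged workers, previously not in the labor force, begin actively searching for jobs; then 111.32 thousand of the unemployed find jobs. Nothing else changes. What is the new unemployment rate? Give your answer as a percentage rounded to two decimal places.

Initially, labor force = 1,617.00 + 104.29 = 1,721.29 thousand, so u = 104.29/1,721.29 = 6.06%.
After the first change, unemployed and labor force both rise by 97.14 → E = 1,617.00, U = 201.43, labor force = 1,818.43 thousand.
After the second change, unemployed falls and employed rises by 111.32; labor force unchanged → E = 1,728.32, U = 90.11, labor force = 1,818.43 thousand.
New unemployment rate = 90.11 / 1,818.43 = 4.96%.

New unemployment rate ≈ 4.96%.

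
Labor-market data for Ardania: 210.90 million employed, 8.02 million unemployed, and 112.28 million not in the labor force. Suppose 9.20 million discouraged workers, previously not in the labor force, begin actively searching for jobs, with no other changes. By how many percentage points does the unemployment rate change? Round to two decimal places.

Initially, labor force = 210.90 + 8.02 = 218.92 million, so u = 8.02/218.92 = 3.66%.
After the change, unemployed and labor force both rise by 9.20 → E = 210.90, U = 17.22, labor force = 228.12 million.
New unemployment rate = 17.22 / 228.12 = 7.55%.
Change = 7.55% − 3.66% = +3.89 percentage points.

The unemployment rate changes by +3.89 percentage points.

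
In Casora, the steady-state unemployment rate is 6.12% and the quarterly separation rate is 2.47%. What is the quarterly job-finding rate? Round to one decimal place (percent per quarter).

Job-finding rate ≈ 37.9% per quarter.

From u* = s/(s+f): f = s·(1−u)/u.
f = 2.47 × (1 − 0.0612) / 0.0612 = 2.3188 / 0.0612 ≈ 37.9% per quarter.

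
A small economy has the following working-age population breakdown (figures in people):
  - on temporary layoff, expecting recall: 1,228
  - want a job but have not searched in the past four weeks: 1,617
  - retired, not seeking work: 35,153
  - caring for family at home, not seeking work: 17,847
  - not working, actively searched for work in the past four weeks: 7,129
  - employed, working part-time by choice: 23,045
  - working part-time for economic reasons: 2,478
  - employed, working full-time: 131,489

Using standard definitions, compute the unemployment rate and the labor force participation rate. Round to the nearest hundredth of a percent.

Unemployment rate ≈ 5.05%; labor force participation rate ≈ 75.17%.

Employed = 23,045 + 2,478 + 131,489 = 157,012 (anyone who worked, including part-time for economic reasons, counts as employed).
Unemployed = 1,228 + 7,129 = 8,357 (jobless and actively searching, or on temporary layoff).
Labor force = 157,012 + 8,357 = 165,369.
Not in labor force = 1,617 + 35,153 + 17,847 = 54,617 (those not working and not actively searching are outside the labor force — including those who want a job but have given up searching).
Civilian working-age population = 165,369 + 54,617 = 219,986.
Unemployment rate = 8,357 / 165,369 = 5.05%.
Labor force participation rate = 165,369 / 219,986 = 75.17%.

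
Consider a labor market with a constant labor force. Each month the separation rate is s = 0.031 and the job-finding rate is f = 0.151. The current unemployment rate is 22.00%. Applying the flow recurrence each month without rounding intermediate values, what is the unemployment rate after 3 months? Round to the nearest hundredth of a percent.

With a fixed labor force, u_{t+1} = u_t + s·(1−u_t) − f·u_t = u_t·(1−s−f) + s.
Here 1−s−f = 0.818 and s = 0.031.
u_1 = 0.220000 × 0.818 + 0.031 = 0.210960.
u_2 = 0.210960 × 0.818 + 0.031 = 0.203565.
u_3 = 0.203565 × 0.818 + 0.031 = 0.197516.

Unemployment rate after three months ≈ 19.75%.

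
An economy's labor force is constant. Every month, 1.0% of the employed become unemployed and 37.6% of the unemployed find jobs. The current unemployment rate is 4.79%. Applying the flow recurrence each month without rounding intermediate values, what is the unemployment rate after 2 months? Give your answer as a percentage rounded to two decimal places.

Unemployment rate after two months ≈ 3.42%.

With a fixed labor force, u_{t+1} = u_t + s·(1−u_t) − f·u_t = u_t·(1−s−f) + s.
Here 1−s−f = 0.614 and s = 0.010.
u_1 = 0.047900 × 0.614 + 0.010 = 0.039411.
u_2 = 0.039411 × 0.614 + 0.010 = 0.034198.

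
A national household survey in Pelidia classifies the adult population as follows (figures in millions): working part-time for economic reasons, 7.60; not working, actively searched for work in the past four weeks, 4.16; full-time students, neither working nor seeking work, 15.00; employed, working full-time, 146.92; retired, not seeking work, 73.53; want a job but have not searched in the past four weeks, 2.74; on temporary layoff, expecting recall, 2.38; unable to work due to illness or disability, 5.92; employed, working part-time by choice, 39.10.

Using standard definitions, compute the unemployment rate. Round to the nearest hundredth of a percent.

Unemployment rate ≈ 3.27%.

Employed = 7.60 + 146.92 + 39.10 = 193.62 million (anyone who worked, including part-time for economic reasons, counts as employed).
Unemployed = 4.16 + 2.38 = 6.54 million (jobless and actively searching, or on temporary layoff).
Labor force = 193.62 + 6.54 = 200.16 million.
Unemployment rate = 6.54 / 200.16 = 3.27%.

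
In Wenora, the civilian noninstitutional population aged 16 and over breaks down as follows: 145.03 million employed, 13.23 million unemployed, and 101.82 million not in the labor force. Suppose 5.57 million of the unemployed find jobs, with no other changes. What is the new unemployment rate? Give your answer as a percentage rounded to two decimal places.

New unemployment rate ≈ 4.84%.

Initially, labor force = 145.03 + 13.23 = 158.26 million, so u = 13.23/158.26 = 8.36%.
After the change, unemployed falls and employed rises by 5.57; labor force unchanged → E = 150.60, U = 7.66, labor force = 158.26 million.
New unemployment rate = 7.66 / 158.26 = 4.84%.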